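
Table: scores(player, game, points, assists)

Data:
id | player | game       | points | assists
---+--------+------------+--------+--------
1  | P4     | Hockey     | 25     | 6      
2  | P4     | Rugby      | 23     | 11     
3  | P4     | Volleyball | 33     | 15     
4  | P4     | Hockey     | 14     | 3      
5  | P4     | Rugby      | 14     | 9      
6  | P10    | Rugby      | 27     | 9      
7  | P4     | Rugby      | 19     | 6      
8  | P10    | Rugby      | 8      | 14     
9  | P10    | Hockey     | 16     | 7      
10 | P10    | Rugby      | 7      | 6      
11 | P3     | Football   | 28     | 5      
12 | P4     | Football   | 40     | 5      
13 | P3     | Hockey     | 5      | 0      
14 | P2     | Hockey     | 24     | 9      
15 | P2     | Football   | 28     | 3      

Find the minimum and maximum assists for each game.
SELECT game, MIN(assists), MAX(assists)
FROM scores
GROUP BY game

Result:
  Football: min=3, max=5
  Hockey: min=0, max=9
  Rugby: min=6, max=14
  Volleyball: min=15, max=15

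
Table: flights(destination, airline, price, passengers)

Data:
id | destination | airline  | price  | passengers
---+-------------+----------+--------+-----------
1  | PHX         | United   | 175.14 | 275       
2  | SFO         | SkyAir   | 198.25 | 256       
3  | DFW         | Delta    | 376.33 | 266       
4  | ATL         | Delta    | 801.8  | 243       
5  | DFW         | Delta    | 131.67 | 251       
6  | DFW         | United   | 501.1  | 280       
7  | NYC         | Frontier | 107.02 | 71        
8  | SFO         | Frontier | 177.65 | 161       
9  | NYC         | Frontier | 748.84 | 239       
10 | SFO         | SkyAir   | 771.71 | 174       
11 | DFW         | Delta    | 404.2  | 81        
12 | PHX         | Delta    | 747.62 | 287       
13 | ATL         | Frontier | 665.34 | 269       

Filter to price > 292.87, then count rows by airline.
SELECT airline, COUNT(*)
FROM flights
WHERE price > 292.87
GROUP BY airline

Note: WHERE filters rows before grouping.

Result:
  Delta: 4
  Frontier: 2
  SkyAir: 1
  United: 1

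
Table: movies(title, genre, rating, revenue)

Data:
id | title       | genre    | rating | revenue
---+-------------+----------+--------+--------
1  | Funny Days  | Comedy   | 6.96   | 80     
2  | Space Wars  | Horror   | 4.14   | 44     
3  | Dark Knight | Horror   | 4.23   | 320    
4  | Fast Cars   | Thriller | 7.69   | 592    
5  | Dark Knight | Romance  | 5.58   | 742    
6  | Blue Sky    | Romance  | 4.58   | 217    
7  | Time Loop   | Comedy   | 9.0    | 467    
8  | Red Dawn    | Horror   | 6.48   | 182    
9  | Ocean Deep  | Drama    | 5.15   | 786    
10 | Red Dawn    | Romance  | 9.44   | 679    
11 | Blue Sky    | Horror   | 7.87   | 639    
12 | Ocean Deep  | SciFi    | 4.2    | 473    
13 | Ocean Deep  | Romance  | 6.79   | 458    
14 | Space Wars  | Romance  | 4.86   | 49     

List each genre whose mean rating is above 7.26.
SELECT genre, AVG(rating)
FROM movies
GROUP BY genre
HAVING AVG(rating) > 7.26

Result:
  Comedy: avg=7.98
  Thriller: avg=7.69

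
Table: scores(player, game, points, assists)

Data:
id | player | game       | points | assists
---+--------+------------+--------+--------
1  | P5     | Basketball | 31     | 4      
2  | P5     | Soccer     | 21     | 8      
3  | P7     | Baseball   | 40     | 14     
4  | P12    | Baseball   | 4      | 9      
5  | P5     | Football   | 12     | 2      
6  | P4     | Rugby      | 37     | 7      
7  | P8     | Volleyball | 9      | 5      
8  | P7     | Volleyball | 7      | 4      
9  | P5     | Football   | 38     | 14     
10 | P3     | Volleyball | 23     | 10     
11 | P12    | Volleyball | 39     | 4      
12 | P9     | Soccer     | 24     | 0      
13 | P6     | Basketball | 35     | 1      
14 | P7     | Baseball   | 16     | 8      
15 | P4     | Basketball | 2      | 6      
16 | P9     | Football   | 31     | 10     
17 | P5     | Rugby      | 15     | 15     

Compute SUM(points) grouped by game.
SELECT game, SUM(points) as result
FROM scores
GROUP BY game

Result:
  Baseball: 60
  Basketball: 68
  Football: 81
  Rugby: 52
  Soccer: 45
  Volleyball: 78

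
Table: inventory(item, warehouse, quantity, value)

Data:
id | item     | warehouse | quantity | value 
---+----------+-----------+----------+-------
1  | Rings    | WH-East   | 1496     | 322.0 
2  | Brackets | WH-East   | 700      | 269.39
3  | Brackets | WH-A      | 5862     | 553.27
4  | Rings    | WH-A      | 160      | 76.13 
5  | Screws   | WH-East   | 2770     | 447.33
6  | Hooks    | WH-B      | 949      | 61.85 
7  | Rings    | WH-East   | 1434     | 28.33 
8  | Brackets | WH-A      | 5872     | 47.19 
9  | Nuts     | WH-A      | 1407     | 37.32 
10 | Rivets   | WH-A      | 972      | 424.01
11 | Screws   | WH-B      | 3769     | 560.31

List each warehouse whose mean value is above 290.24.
SELECT warehouse, AVG(value)
FROM inventory
GROUP BY warehouse
HAVING AVG(value) > 290.24

Result:
  WH-B: avg=311.08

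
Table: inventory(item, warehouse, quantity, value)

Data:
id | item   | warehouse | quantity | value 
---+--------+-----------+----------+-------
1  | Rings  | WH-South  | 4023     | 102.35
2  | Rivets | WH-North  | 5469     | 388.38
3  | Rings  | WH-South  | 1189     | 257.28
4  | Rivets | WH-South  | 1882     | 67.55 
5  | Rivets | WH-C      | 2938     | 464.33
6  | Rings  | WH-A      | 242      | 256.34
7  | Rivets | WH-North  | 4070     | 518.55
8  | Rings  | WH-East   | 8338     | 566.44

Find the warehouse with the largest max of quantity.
SELECT warehouse, MAX(quantity) as val
FROM inventory
GROUP BY warehouse
ORDER BY val DESC
LIMIT 1

Result: WH-East with max(quantity) = 8338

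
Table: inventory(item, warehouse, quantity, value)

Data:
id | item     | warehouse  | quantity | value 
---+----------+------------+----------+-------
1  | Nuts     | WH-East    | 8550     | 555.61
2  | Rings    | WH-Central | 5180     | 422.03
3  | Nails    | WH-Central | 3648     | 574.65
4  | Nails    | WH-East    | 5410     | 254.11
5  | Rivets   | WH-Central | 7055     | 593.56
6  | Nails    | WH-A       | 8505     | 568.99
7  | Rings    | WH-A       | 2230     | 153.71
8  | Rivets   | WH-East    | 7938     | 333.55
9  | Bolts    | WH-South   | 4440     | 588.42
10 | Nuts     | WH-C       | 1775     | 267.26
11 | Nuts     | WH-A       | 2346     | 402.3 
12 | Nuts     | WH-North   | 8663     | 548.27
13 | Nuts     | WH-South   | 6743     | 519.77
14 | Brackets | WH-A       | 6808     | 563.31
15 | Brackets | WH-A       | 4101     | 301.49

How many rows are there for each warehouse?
SELECT warehouse, COUNT(*) as count
FROM inventory
GROUP BY warehouse

Result:
  WH-A: 5
  WH-C: 1
  WH-Central: 3
  WH-East: 3
  WH-North: 1
  WH-South: 2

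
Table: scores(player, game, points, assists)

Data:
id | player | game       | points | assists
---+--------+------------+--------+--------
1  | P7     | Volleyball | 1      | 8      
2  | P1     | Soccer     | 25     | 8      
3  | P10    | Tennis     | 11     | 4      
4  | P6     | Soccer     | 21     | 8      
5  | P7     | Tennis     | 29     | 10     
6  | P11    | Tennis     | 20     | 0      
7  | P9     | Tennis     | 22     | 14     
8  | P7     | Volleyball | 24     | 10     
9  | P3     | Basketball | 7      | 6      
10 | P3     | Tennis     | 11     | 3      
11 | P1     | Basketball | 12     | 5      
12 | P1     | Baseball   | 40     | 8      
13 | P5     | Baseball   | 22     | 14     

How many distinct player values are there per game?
SELECT game, COUNT(DISTINCT player)
FROM scores
GROUP BY game

Result:
  Baseball: 2 distinct
  Basketball: 2 distinct
  Soccer: 2 distinct
  Tennis: 5 distinct
  Volleyball: 1 distinct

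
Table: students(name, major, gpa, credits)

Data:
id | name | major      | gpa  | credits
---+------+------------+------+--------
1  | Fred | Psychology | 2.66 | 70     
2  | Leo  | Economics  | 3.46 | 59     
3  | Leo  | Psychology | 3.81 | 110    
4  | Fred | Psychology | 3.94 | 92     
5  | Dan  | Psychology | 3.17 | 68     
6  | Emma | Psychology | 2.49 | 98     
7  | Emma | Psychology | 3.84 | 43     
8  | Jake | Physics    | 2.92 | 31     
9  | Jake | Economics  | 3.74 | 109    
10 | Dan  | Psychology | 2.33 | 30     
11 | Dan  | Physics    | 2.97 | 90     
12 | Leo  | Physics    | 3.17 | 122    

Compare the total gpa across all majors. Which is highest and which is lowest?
SELECT major, SUM(gpa)
FROM students
GROUP BY major
ORDER BY SUM(gpa)

All groups:
  Economics: 7.20
  Physics: 9.06
  Psychology: 22.24

Highest: Psychology (22.24)
Lowest: Economics (7.20)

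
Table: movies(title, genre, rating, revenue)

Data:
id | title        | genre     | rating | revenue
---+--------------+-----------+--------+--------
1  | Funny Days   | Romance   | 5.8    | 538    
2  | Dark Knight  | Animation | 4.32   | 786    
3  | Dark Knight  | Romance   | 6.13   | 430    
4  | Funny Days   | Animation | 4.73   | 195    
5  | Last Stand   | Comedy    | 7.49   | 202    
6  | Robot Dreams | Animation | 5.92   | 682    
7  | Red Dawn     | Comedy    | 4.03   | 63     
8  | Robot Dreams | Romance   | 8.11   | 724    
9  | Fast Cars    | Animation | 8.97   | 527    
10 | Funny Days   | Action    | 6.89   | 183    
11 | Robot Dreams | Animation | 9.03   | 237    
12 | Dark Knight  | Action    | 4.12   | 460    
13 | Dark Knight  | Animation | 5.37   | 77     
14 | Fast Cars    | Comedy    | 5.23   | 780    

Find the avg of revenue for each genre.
SELECT genre, AVG(revenue) as result
FROM movies
GROUP BY genre

Result:
  Action: 321.50
  Animation: 417.33
  Comedy: 348.33
  Romance: 564.00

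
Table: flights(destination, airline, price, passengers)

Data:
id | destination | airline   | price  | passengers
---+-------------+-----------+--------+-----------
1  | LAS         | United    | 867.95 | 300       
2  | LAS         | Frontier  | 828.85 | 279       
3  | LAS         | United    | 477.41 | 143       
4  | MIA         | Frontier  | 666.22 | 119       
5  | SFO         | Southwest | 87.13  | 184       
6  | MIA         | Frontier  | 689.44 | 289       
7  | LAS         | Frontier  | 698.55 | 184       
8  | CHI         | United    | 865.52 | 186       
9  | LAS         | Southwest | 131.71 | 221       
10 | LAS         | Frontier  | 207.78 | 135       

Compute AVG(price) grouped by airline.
SELECT airline, AVG(price) as result
FROM flights
GROUP BY airline

Result:
  Frontier: 618.17
  Southwest: 109.42
  United: 736.96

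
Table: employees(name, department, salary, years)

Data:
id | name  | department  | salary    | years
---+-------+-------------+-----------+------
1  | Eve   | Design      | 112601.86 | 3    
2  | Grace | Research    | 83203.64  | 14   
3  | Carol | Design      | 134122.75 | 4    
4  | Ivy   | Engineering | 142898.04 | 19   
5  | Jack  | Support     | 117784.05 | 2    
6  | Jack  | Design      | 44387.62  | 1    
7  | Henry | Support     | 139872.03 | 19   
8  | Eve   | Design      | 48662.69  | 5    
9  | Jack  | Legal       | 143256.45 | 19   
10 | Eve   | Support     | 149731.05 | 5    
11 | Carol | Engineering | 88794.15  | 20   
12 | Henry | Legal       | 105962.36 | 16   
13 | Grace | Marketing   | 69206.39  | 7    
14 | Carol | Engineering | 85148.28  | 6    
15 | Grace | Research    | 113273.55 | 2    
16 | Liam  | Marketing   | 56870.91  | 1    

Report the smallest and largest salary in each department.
SELECT department, MIN(salary), MAX(salary)
FROM employees
GROUP BY department

Result:
  Design: min=44387.62, max=134122.75
  Engineering: min=85148.28, max=142898.04
  Legal: min=105962.36, max=143256.45
  Marketing: min=56870.91, max=69206.39
  Research: min=83203.64, max=113273.55
  Support: min=117784.05, max=149731.05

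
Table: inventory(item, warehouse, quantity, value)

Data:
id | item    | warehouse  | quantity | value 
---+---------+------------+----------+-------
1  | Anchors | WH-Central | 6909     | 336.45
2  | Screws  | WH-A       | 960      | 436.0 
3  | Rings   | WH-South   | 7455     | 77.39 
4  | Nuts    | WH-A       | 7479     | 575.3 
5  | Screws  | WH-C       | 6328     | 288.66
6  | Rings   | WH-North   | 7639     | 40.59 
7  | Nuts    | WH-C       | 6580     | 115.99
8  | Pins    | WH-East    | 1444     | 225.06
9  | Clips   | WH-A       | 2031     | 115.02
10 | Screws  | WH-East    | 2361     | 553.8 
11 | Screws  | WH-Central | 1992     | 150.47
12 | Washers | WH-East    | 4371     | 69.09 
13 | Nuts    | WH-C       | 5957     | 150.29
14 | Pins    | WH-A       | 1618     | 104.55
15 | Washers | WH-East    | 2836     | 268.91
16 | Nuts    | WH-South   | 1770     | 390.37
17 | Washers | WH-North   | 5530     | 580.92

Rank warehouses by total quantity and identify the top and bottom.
SELECT warehouse, SUM(quantity)
FROM inventory
GROUP BY warehouse
ORDER BY SUM(quantity)

All groups:
  WH-Central: 8901
  WH-South: 9225
  WH-East: 11012
  WH-A: 12088
  WH-North: 13169
  WH-C: 18865

Highest: WH-C (18865)
Lowest: WH-Central (8901)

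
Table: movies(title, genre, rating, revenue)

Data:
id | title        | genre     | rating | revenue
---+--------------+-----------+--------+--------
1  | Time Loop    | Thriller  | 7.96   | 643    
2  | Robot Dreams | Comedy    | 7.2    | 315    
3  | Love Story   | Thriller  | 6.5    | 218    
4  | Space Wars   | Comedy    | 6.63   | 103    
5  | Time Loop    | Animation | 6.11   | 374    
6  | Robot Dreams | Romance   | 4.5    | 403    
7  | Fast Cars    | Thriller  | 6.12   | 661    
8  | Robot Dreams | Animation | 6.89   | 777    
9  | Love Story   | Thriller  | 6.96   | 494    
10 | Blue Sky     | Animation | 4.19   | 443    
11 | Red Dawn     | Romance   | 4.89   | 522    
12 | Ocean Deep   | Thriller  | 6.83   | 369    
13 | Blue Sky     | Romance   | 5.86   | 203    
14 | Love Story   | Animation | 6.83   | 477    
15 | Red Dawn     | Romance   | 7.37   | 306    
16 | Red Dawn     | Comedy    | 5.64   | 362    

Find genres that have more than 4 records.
SELECT genre, COUNT(*) as cnt
FROM movies
GROUP BY genre
HAVING COUNT(*) > 4

Result:
  Thriller: 5

Note: HAVING filters groups after aggregation, WHERE filters rows before.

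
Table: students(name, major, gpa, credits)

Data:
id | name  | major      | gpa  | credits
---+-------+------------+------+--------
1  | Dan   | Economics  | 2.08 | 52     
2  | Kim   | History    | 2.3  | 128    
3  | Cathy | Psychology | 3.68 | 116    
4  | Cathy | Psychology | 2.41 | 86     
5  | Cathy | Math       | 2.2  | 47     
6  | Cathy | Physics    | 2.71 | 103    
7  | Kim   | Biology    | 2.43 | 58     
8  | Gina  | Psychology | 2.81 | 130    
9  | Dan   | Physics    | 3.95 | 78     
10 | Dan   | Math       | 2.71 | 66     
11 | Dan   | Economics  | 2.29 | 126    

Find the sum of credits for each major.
SELECT major, SUM(credits) as result
FROM students
GROUP BY major

Result:
  Biology: 58
  Economics: 178
  History: 128
  Math: 113
  Physics: 181
  Psychology: 332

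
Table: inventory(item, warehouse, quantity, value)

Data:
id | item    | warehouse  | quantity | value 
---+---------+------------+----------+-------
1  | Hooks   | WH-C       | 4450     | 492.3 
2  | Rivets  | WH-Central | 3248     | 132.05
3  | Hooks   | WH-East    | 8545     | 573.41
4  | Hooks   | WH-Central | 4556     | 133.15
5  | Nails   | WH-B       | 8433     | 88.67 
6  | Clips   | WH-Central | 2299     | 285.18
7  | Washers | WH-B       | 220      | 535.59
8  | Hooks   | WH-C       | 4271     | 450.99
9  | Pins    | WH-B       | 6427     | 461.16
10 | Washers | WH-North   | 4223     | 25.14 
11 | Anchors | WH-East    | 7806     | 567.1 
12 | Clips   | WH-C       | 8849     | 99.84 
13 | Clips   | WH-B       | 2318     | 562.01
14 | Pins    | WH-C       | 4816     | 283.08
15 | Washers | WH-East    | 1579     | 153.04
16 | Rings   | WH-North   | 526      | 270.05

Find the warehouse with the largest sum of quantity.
SELECT warehouse, SUM(quantity) as val
FROM inventory
GROUP BY warehouse
ORDER BY val DESC
LIMIT 1

Result: WH-C with sum(quantity) = 22386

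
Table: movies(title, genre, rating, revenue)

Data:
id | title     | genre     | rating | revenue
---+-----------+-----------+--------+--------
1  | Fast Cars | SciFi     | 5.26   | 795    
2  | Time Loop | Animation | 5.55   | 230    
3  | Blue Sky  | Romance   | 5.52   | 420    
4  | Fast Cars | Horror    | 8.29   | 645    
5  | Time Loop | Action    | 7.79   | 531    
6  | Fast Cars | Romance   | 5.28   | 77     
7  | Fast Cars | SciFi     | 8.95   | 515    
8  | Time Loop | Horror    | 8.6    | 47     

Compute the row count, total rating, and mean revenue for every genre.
SELECT genre,
       COUNT(*) as cnt,
       SUM(rating) as total_rating,
       AVG(revenue) as avg_revenue
FROM movies
GROUP BY genre

Result:
  Action: 1 records, 7.79 total rating, 531.00 avg revenue
  Animation: 1 records, 5.55 total rating, 230.00 avg revenue
  Horror: 2 records, 16.89 total rating, 346.00 avg revenue
  Romance: 2 records, 10.80 total rating, 248.50 avg revenue
  SciFi: 2 records, 14.21 total rating, 655.00 avg revenue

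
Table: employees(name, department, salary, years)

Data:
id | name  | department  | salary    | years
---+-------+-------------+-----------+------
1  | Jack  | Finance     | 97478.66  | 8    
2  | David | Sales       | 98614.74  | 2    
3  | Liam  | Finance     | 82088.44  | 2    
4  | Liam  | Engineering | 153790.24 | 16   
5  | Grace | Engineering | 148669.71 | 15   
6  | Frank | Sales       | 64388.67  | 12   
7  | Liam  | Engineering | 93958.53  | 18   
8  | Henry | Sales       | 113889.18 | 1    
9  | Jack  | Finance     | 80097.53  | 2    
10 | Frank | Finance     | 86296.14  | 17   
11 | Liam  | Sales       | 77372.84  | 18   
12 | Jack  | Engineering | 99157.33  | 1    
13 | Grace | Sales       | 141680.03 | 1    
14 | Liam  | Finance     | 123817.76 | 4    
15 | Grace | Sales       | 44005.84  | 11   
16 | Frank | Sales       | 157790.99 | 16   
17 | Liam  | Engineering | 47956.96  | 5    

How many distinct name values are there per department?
SELECT department, COUNT(DISTINCT name)
FROM employees
GROUP BY department

Result:
  Engineering: 3 distinct
  Finance: 3 distinct
  Sales: 5 distinct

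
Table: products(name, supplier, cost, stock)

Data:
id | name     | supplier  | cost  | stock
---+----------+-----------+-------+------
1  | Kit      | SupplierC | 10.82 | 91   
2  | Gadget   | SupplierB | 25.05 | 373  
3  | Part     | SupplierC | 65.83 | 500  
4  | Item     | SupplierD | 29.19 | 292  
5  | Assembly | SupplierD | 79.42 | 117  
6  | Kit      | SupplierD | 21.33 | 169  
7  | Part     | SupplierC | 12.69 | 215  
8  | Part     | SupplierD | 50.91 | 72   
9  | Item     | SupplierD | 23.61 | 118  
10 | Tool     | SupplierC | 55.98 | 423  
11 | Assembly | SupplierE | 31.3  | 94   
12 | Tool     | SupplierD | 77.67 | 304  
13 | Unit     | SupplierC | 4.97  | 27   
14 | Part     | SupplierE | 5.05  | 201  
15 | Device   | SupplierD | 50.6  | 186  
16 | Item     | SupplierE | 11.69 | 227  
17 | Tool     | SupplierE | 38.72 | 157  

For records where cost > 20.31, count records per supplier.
SELECT supplier, COUNT(*)
FROM products
WHERE cost > 20.31
GROUP BY supplier

Note: WHERE filters rows before grouping.

Result:
  SupplierB: 1
  SupplierC: 2
  SupplierD: 7
  SupplierE: 2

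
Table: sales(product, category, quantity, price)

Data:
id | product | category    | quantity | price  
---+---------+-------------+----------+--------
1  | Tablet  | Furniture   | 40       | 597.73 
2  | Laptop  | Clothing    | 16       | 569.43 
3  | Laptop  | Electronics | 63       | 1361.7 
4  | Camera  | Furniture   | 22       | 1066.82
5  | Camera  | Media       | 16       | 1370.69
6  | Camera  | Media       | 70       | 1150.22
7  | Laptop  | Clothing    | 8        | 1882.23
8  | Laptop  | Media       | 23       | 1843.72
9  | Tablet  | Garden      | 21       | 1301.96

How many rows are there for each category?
SELECT category, COUNT(*) as count
FROM sales
GROUP BY category

Result:
  Clothing: 2
  Electronics: 1
  Furniture: 2
  Garden: 1
  Media: 3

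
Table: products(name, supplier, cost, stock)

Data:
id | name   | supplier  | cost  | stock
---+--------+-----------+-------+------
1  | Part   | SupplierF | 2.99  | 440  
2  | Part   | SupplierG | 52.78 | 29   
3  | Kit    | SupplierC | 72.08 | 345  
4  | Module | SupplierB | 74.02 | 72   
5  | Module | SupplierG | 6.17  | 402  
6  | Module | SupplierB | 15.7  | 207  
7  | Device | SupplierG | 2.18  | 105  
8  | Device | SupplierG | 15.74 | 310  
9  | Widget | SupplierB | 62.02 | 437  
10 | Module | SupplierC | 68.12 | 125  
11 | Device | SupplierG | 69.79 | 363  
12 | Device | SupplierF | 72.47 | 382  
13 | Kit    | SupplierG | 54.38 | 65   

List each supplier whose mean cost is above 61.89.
SELECT supplier, AVG(cost)
FROM products
GROUP BY supplier
HAVING AVG(cost) > 61.89

Result:
  SupplierC: avg=70.10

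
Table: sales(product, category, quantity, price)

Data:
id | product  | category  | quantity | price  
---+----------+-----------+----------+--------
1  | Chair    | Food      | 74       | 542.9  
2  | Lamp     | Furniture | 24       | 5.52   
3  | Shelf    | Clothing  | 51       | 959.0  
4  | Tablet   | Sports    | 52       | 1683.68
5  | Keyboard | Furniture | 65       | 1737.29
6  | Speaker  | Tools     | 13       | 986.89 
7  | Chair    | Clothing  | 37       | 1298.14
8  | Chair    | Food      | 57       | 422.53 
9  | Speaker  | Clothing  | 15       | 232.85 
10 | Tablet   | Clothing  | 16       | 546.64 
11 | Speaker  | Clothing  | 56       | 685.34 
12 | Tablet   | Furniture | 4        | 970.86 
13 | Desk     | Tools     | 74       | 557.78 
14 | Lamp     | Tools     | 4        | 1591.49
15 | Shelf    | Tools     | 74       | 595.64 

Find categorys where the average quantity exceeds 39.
SELECT category, AVG(quantity)
FROM sales
GROUP BY category
HAVING AVG(quantity) > 39

Result:
  Food: avg=65.50
  Sports: avg=52.00
  Tools: avg=41.25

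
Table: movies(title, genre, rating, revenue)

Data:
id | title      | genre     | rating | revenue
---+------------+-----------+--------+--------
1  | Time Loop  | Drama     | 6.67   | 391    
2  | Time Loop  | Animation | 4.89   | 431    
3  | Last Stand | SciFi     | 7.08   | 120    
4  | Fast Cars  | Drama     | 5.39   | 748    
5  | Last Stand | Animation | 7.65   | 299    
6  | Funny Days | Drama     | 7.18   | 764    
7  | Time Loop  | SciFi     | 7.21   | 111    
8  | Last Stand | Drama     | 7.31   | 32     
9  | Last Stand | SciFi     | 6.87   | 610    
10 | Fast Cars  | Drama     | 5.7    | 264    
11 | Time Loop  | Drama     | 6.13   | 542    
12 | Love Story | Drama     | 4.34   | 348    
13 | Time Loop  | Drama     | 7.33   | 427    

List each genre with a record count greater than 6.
SELECT genre, COUNT(*) as cnt
FROM movies
GROUP BY genre
HAVING COUNT(*) > 6

Result:
  Drama: 8

Note: HAVING filters groups after aggregation, WHERE filters rows before.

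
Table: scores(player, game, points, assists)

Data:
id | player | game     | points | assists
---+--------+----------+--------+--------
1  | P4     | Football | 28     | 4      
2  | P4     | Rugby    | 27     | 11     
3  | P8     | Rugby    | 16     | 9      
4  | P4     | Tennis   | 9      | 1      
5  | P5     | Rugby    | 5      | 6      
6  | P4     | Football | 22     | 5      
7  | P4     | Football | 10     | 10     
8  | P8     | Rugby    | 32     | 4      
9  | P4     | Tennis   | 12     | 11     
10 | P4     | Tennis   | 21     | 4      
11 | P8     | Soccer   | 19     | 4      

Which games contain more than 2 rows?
SELECT game, COUNT(*) as cnt
FROM scores
GROUP BY game
HAVING COUNT(*) > 2

Result:
  Football: 3
  Rugby: 4
  Tennis: 3

Note: HAVING filters groups after aggregation, WHERE filters rows before.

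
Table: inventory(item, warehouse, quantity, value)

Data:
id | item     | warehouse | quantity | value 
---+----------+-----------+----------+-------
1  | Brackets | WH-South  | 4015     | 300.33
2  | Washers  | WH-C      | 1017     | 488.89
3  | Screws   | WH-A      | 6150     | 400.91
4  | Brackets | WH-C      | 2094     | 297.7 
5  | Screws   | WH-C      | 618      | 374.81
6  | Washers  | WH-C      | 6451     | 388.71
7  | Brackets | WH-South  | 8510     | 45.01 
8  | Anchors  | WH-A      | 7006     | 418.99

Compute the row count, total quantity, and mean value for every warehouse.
SELECT warehouse,
       COUNT(*) as cnt,
       SUM(quantity) as total_quantity,
       AVG(value) as avg_value
FROM inventory
GROUP BY warehouse

Result:
  WH-A: 2 records, 13156 total quantity, 409.95 avg value
  WH-C: 4 records, 10180 total quantity, 387.53 avg value
  WH-South: 2 records, 12525 total quantity, 172.67 avg value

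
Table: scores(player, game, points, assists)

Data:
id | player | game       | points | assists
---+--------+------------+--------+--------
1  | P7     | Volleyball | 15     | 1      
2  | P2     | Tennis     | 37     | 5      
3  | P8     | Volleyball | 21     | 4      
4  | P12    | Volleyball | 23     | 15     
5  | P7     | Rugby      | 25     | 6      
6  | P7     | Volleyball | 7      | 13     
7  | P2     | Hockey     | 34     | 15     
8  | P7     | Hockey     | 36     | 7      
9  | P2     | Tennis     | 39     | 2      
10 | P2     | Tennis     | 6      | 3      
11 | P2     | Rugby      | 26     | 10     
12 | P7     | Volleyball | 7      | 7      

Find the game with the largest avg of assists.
SELECT game, AVG(assists) as val
FROM scores
GROUP BY game
ORDER BY val DESC
LIMIT 1

Result: Hockey with avg(assists) = 11.00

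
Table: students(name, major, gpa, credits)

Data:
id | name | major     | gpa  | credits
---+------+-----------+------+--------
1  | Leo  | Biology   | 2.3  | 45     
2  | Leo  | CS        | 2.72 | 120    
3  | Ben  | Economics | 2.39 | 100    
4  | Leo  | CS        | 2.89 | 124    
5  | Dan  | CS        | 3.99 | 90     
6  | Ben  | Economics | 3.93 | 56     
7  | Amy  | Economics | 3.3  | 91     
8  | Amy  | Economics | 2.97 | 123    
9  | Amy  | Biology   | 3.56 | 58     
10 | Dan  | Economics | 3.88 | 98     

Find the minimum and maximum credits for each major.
SELECT major, MIN(credits), MAX(credits)
FROM students
GROUP BY major

Result:
  Biology: min=45, max=58
  CS: min=90, max=124
  Economics: min=56, max=123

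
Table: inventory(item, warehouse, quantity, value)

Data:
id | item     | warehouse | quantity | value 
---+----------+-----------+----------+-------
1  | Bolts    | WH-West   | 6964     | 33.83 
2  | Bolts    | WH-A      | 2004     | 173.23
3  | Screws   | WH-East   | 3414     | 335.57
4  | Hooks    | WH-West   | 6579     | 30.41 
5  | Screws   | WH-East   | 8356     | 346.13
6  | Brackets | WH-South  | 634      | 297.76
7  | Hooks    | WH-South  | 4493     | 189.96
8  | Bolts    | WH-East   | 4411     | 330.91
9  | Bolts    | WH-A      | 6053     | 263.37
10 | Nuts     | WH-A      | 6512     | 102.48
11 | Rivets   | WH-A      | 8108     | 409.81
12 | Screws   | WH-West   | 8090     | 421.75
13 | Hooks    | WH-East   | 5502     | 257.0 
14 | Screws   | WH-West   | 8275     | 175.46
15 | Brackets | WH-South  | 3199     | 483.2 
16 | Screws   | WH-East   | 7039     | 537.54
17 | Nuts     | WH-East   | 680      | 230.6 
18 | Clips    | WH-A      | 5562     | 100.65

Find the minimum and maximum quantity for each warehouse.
SELECT warehouse, MIN(quantity), MAX(quantity)
FROM inventory
GROUP BY warehouse

Result:
  WH-A: min=2004, max=8108
  WH-East: min=680, max=8356
  WH-South: min=634, max=4493
  WH-West: min=6579, max=8275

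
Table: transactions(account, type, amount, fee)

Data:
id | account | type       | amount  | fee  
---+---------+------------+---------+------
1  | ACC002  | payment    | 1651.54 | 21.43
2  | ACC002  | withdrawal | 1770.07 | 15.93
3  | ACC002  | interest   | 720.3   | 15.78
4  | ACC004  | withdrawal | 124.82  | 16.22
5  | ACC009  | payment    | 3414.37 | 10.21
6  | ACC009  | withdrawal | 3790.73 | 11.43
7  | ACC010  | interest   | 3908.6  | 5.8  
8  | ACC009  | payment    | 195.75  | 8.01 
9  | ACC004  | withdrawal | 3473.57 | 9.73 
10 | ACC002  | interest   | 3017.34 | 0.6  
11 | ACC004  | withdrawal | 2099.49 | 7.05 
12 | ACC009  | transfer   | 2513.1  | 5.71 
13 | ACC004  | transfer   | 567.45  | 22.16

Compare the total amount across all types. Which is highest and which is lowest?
SELECT type, SUM(amount)
FROM transactions
GROUP BY type
ORDER BY SUM(amount)

All groups:
  transfer: 3080.55
  payment: 5261.66
  interest: 7646.24
  withdrawal: 11258.68

Highest: withdrawal (11258.68)
Lowest: transfer (3080.55)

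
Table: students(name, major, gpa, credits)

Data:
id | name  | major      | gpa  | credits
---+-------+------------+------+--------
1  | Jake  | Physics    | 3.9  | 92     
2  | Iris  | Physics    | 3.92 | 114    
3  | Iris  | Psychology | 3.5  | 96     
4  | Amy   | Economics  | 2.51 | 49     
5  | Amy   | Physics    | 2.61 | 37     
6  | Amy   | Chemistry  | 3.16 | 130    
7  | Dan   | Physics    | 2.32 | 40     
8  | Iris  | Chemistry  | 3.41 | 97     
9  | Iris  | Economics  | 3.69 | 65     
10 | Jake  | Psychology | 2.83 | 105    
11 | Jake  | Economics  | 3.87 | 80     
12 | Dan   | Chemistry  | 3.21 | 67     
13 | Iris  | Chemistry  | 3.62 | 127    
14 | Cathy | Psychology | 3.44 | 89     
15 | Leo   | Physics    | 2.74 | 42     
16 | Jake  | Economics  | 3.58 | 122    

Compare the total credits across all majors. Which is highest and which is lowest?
SELECT major, SUM(credits)
FROM students
GROUP BY major
ORDER BY SUM(credits)

All groups:
  Psychology: 290
  Economics: 316
  Physics: 325
  Chemistry: 421

Highest: Chemistry (421)
Lowest: Psychology (290)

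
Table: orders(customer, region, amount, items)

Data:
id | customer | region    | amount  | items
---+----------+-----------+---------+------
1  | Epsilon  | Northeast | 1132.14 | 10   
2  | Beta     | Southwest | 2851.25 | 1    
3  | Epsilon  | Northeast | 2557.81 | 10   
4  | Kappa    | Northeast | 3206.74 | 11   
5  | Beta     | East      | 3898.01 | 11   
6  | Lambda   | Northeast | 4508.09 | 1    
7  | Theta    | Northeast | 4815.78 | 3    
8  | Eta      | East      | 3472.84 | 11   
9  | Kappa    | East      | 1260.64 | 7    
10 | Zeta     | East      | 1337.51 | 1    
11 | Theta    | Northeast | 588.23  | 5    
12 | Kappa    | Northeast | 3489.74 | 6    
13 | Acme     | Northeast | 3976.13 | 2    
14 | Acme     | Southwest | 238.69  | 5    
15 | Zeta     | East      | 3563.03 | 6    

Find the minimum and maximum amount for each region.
SELECT region, MIN(amount), MAX(amount)
FROM orders
GROUP BY region

Result:
  East: min=1260.64, max=3898.01
  Northeast: min=588.23, max=4815.78
  Southwest: min=238.69, max=2851.25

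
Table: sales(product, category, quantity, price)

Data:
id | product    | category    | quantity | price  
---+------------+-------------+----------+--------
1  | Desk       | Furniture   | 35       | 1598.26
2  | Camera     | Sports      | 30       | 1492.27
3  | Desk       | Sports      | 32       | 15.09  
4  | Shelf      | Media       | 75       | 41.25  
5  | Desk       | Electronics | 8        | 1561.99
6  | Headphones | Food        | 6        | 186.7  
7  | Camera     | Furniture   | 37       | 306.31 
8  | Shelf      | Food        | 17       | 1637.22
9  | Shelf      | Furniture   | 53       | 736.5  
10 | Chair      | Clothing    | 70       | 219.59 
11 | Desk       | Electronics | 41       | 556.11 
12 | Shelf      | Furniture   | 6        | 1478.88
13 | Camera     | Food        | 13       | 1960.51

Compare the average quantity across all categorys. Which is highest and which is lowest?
SELECT category, AVG(quantity)
FROM sales
GROUP BY category
ORDER BY AVG(quantity)

All groups:
  Food: 12.00
  Electronics: 24.50
  Sports: 31.00
  Furniture: 32.75
  Clothing: 70.00
  Media: 75.00

Highest: Media (75.00)
Lowest: Food (12.00)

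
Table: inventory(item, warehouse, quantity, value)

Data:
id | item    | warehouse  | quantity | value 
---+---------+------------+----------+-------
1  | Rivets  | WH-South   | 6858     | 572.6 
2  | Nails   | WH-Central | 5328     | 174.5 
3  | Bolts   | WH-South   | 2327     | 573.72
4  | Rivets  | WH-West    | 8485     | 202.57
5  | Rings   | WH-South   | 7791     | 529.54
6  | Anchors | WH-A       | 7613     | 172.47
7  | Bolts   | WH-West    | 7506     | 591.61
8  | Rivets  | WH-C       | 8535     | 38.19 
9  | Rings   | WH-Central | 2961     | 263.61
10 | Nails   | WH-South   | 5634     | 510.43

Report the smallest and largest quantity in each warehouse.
SELECT warehouse, MIN(quantity), MAX(quantity)
FROM inventory
GROUP BY warehouse

Result:
  WH-A: min=7613, max=7613
  WH-C: min=8535, max=8535
  WH-Central: min=2961, max=5328
  WH-South: min=2327, max=7791
  WH-West: min=7506, max=8485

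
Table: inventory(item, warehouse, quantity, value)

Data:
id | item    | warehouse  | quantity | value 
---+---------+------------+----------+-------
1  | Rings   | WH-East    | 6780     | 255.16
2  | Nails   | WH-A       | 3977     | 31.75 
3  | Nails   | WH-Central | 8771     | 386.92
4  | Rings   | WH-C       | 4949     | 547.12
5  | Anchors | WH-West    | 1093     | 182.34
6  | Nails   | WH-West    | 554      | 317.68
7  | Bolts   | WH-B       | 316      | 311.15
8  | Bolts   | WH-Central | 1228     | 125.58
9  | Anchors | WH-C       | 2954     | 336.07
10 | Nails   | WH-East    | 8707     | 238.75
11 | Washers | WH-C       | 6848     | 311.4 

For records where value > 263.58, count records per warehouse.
SELECT warehouse, COUNT(*)
FROM inventory
WHERE value > 263.58
GROUP BY warehouse

Note: WHERE filters rows before grouping.

Result:
  WH-B: 1
  WH-C: 3
  WH-Central: 1
  WH-West: 1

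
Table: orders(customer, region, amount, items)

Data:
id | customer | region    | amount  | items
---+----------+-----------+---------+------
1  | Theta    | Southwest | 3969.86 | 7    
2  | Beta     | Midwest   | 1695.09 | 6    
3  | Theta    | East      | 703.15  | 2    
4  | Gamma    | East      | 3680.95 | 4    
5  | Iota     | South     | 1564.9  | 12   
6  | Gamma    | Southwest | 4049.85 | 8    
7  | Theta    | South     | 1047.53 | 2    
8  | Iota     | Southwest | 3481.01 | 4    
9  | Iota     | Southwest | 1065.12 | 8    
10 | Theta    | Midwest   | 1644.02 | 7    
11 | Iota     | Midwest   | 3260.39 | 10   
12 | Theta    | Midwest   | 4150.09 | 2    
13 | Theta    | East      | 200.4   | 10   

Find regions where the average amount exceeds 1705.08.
SELECT region, AVG(amount)
FROM orders
GROUP BY region
HAVING AVG(amount) > 1705.08

Result:
  Midwest: avg=2687.40
  Southwest: avg=3141.46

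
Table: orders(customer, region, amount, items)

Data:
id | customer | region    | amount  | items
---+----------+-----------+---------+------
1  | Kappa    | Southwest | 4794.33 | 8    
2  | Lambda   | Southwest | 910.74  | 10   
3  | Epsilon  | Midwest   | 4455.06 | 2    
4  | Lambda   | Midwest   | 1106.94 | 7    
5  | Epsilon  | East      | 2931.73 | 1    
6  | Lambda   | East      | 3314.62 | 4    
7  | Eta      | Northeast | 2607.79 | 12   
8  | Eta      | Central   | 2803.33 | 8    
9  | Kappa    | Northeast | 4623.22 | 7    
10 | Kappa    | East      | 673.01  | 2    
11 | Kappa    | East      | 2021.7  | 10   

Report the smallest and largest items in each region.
SELECT region, MIN(items), MAX(items)
FROM orders
GROUP BY region

Result:
  Central: min=8, max=8
  East: min=1, max=10
  Midwest: min=2, max=7
  Northeast: min=7, max=12
  Southwest: min=8, max=10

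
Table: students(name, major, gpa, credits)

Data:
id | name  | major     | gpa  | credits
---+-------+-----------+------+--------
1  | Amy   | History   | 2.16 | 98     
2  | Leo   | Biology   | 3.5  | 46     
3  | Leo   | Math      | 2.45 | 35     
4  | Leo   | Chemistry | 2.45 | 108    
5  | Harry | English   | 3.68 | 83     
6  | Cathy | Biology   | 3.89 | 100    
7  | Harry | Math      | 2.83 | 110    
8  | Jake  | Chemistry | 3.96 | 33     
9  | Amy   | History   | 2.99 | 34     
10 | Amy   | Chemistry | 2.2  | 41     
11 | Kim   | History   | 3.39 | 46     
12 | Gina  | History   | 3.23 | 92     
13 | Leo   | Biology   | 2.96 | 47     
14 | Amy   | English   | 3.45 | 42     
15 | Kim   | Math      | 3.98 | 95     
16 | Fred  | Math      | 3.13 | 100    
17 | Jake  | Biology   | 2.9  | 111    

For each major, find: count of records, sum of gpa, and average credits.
SELECT major,
       COUNT(*) as cnt,
       SUM(gpa) as total_gpa,
       AVG(credits) as avg_credits
FROM students
GROUP BY major

Result:
  Biology: 4 records, 13.25 total gpa, 76.00 avg credits
  Chemistry: 3 records, 8.61 total gpa, 60.67 avg credits
  English: 2 records, 7.13 total gpa, 62.50 avg credits
  History: 4 records, 11.77 total gpa, 67.50 avg credits
  Math: 4 records, 12.39 total gpa, 85.00 avg credits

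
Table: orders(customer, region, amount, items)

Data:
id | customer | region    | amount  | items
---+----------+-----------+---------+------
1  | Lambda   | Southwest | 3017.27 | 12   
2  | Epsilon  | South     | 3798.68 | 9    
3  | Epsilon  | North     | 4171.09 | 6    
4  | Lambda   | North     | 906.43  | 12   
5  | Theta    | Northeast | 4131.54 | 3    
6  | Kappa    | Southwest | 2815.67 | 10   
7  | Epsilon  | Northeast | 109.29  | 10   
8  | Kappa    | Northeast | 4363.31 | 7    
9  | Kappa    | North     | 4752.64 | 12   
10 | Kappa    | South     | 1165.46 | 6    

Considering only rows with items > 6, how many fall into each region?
SELECT region, COUNT(*)
FROM orders
WHERE items > 6
GROUP BY region

Note: WHERE filters rows before grouping.

Result:
  North: 2
  Northeast: 2
  South: 1
  Southwest: 2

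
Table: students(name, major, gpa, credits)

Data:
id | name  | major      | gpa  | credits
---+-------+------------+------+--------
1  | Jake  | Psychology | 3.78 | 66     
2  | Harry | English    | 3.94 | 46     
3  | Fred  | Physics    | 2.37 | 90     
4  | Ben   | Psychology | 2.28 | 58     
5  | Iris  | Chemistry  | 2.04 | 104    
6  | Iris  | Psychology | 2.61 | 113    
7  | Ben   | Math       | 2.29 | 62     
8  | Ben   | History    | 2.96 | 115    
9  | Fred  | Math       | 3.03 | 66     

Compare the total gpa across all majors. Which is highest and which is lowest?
SELECT major, SUM(gpa)
FROM students
GROUP BY major
ORDER BY SUM(gpa)

All groups:
  Chemistry: 2.04
  Physics: 2.37
  History: 2.96
  English: 3.94
  Math: 5.32
  Psychology: 8.67

Highest: Psychology (8.67)
Lowest: Chemistry (2.04)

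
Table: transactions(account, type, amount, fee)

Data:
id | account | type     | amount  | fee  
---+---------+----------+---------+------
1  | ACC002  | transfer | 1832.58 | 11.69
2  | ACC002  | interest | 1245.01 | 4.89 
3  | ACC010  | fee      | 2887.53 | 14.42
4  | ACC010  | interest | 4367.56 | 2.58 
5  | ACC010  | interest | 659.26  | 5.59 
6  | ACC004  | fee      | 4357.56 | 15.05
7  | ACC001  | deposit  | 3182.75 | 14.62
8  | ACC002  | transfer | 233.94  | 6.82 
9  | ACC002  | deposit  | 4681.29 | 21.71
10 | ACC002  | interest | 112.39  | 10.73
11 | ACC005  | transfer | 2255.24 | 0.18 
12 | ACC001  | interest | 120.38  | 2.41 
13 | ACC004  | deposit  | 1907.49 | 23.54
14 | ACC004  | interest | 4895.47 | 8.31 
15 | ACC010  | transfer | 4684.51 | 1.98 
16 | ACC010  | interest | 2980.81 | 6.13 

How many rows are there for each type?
SELECT type, COUNT(*) as count
FROM transactions
GROUP BY type

Result:
  deposit: 3
  fee: 2
  interest: 7
  transfer: 4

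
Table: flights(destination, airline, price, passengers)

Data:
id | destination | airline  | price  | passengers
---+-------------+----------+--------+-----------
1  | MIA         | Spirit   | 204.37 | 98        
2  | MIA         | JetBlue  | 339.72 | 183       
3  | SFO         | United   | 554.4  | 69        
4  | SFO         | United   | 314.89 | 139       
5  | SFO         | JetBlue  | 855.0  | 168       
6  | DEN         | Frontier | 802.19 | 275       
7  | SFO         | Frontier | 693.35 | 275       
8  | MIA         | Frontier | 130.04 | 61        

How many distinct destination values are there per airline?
SELECT airline, COUNT(DISTINCT destination)
FROM flights
GROUP BY airline

Result:
  Frontier: 3 distinct
  JetBlue: 2 distinct
  Spirit: 1 distinct
  United: 1 distinct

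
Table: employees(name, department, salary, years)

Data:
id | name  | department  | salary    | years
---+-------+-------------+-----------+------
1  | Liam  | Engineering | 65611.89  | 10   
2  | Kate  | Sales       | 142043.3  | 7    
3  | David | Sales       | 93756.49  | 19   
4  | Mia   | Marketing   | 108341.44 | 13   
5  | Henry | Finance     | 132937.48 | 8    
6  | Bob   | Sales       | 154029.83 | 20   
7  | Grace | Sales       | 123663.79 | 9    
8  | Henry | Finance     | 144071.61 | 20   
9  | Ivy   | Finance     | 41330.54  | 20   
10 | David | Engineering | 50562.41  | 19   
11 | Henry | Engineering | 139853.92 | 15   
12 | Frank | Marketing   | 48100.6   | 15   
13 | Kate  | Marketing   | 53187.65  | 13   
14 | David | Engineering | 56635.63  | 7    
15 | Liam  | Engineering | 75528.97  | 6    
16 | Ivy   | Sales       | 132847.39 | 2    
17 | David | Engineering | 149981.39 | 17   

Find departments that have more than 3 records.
SELECT department, COUNT(*) as cnt
FROM employees
GROUP BY department
HAVING COUNT(*) > 3

Result:
  Engineering: 6
  Sales: 5

Note: HAVING filters groups after aggregation, WHERE filters rows before.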